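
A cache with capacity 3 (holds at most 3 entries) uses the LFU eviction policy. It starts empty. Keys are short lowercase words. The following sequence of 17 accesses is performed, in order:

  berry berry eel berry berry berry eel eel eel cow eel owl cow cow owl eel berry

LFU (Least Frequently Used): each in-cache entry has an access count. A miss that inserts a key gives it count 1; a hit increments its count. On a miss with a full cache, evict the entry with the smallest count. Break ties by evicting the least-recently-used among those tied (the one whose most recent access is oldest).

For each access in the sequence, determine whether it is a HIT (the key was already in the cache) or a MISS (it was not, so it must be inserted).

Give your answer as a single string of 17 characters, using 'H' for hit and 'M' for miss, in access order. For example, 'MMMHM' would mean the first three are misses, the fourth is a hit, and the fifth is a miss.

LFU simulation (capacity=3):
  1. access berry: MISS. Cache: [berry(c=1)]
  2. access berry: HIT, count now 2. Cache: [berry(c=2)]
  3. access eel: MISS. Cache: [eel(c=1) berry(c=2)]
  4. access berry: HIT, count now 3. Cache: [eel(c=1) berry(c=3)]
  5. access berry: HIT, count now 4. Cache: [eel(c=1) berry(c=4)]
  6. access berry: HIT, count now 5. Cache: [eel(c=1) berry(c=5)]
  7. access eel: HIT, count now 2. Cache: [eel(c=2) berry(c=5)]
  8. access eel: HIT, count now 3. Cache: [eel(c=3) berry(c=5)]
  9. access eel: HIT, count now 4. Cache: [eel(c=4) berry(c=5)]
  10. access cow: MISS. Cache: [cow(c=1) eel(c=4) berry(c=5)]
  11. access eel: HIT, count now 5. Cache: [cow(c=1) berry(c=5) eel(c=5)]
  12. access owl: MISS, evict cow(c=1). Cache: [owl(c=1) berry(c=5) eel(c=5)]
  13. access cow: MISS, evict owl(c=1). Cache: [cow(c=1) berry(c=5) eel(c=5)]
  14. access cow: HIT, count now 2. Cache: [cow(c=2) berry(c=5) eel(c=5)]
  15. access owl: MISS, evict cow(c=2). Cache: [owl(c=1) berry(c=5) eel(c=5)]
  16. access eel: HIT, count now 6. Cache: [owl(c=1) berry(c=5) eel(c=6)]
  17. access berry: HIT, count now 6. Cache: [owl(c=1) eel(c=6) berry(c=6)]
Total: 11 hits, 6 misses, 3 evictions

Answer: MHMHHHHHHMHMMHMHH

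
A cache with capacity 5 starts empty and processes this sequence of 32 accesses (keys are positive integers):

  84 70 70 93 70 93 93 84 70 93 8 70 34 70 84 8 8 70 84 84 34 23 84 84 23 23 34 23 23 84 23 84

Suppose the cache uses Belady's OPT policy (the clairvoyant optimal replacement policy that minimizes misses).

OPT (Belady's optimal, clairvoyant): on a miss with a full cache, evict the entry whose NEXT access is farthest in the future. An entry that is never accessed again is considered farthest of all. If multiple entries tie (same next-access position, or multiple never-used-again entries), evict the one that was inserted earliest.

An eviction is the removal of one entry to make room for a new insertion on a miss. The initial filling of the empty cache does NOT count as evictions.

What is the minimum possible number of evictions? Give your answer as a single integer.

Answer: 1

Derivation:
OPT (Belady) simulation (capacity=5):
  1. access 84: MISS. Cache: [84]
  2. access 70: MISS. Cache: [84 70]
  3. access 70: HIT. Next use of 70: step 5. Cache: [84 70]
  4. access 93: MISS. Cache: [84 70 93]
  5. access 70: HIT. Next use of 70: step 9. Cache: [84 70 93]
  6. access 93: HIT. Next use of 93: step 7. Cache: [84 70 93]
  7. access 93: HIT. Next use of 93: step 10. Cache: [84 70 93]
  8. access 84: HIT. Next use of 84: step 15. Cache: [84 70 93]
  9. access 70: HIT. Next use of 70: step 12. Cache: [84 70 93]
  10. access 93: HIT. Next use of 93: never. Cache: [84 70 93]
  11. access 8: MISS. Cache: [84 70 93 8]
  12. access 70: HIT. Next use of 70: step 14. Cache: [84 70 93 8]
  13. access 34: MISS. Cache: [84 70 93 8 34]
  14. access 70: HIT. Next use of 70: step 18. Cache: [84 70 93 8 34]
  15. access 84: HIT. Next use of 84: step 19. Cache: [84 70 93 8 34]
  16. access 8: HIT. Next use of 8: step 17. Cache: [84 70 93 8 34]
  17. access 8: HIT. Next use of 8: never. Cache: [84 70 93 8 34]
  18. access 70: HIT. Next use of 70: never. Cache: [84 70 93 8 34]
  19. access 84: HIT. Next use of 84: step 20. Cache: [84 70 93 8 34]
  20. access 84: HIT. Next use of 84: step 23. Cache: [84 70 93 8 34]
  21. access 34: HIT. Next use of 34: step 27. Cache: [84 70 93 8 34]
  22. access 23: MISS, evict 70 (next use: never). Cache: [84 93 8 34 23]
  23. access 84: HIT. Next use of 84: step 24. Cache: [84 93 8 34 23]
  24. access 84: HIT. Next use of 84: step 30. Cache: [84 93 8 34 23]
  25. access 23: HIT. Next use of 23: step 26. Cache: [84 93 8 34 23]
  26. access 23: HIT. Next use of 23: step 28. Cache: [84 93 8 34 23]
  27. access 34: HIT. Next use of 34: never. Cache: [84 93 8 34 23]
  28. access 23: HIT. Next use of 23: step 29. Cache: [84 93 8 34 23]
  29. access 23: HIT. Next use of 23: step 31. Cache: [84 93 8 34 23]
  30. access 84: HIT. Next use of 84: step 32. Cache: [84 93 8 34 23]
  31. access 23: HIT. Next use of 23: never. Cache: [84 93 8 34 23]
  32. access 84: HIT. Next use of 84: never. Cache: [84 93 8 34 23]
Total: 26 hits, 6 misses, 1 evictions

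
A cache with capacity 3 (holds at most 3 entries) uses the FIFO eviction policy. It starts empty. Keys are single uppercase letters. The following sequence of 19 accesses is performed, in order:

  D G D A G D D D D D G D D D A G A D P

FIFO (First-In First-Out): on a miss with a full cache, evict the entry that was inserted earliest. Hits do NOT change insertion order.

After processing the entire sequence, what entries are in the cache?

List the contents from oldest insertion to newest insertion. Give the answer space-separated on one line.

FIFO simulation (capacity=3):
  1. access D: MISS. Cache (old->new): [D]
  2. access G: MISS. Cache (old->new): [D G]
  3. access D: HIT. Cache (old->new): [D G]
  4. access A: MISS. Cache (old->new): [D G A]
  5. access G: HIT. Cache (old->new): [D G A]
  6. access D: HIT. Cache (old->new): [D G A]
  7. access D: HIT. Cache (old->new): [D G A]
  8. access D: HIT. Cache (old->new): [D G A]
  9. access D: HIT. Cache (old->new): [D G A]
  10. access D: HIT. Cache (old->new): [D G A]
  11. access G: HIT. Cache (old->new): [D G A]
  12. access D: HIT. Cache (old->new): [D G A]
  13. access D: HIT. Cache (old->new): [D G A]
  14. access D: HIT. Cache (old->new): [D G A]
  15. access A: HIT. Cache (old->new): [D G A]
  16. access G: HIT. Cache (old->new): [D G A]
  17. access A: HIT. Cache (old->new): [D G A]
  18. access D: HIT. Cache (old->new): [D G A]
  19. access P: MISS, evict D. Cache (old->new): [G A P]
Total: 15 hits, 4 misses, 1 evictions

Answer: G A P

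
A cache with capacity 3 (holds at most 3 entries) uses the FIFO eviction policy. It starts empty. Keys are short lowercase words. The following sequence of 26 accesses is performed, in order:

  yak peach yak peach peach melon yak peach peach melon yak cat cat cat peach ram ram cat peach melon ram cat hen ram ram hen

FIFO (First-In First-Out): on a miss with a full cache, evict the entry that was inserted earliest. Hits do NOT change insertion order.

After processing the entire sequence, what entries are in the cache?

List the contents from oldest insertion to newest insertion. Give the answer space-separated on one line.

FIFO simulation (capacity=3):
  1. access yak: MISS. Cache (old->new): [yak]
  2. access peach: MISS. Cache (old->new): [yak peach]
  3. access yak: HIT. Cache (old->new): [yak peach]
  4. access peach: HIT. Cache (old->new): [yak peach]
  5. access peach: HIT. Cache (old->new): [yak peach]
  6. access melon: MISS. Cache (old->new): [yak peach melon]
  7. access yak: HIT. Cache (old->new): [yak peach melon]
  8. access peach: HIT. Cache (old->new): [yak peach melon]
  9. access peach: HIT. Cache (old->new): [yak peach melon]
  10. access melon: HIT. Cache (old->new): [yak peach melon]
  11. access yak: HIT. Cache (old->new): [yak peach melon]
  12. access cat: MISS, evict yak. Cache (old->new): [peach melon cat]
  13. access cat: HIT. Cache (old->new): [peach melon cat]
  14. access cat: HIT. Cache (old->new): [peach melon cat]
  15. access peach: HIT. Cache (old->new): [peach melon cat]
  16. access ram: MISS, evict peach. Cache (old->new): [melon cat ram]
  17. access ram: HIT. Cache (old->new): [melon cat ram]
  18. access cat: HIT. Cache (old->new): [melon cat ram]
  19. access peach: MISS, evict melon. Cache (old->new): [cat ram peach]
  20. access melon: MISS, evict cat. Cache (old->new): [ram peach melon]
  21. access ram: HIT. Cache (old->new): [ram peach melon]
  22. access cat: MISS, evict ram. Cache (old->new): [peach melon cat]
  23. access hen: MISS, evict peach. Cache (old->new): [melon cat hen]
  24. access ram: MISS, evict melon. Cache (old->new): [cat hen ram]
  25. access ram: HIT. Cache (old->new): [cat hen ram]
  26. access hen: HIT. Cache (old->new): [cat hen ram]
Total: 16 hits, 10 misses, 7 evictions

Answer: cat hen ram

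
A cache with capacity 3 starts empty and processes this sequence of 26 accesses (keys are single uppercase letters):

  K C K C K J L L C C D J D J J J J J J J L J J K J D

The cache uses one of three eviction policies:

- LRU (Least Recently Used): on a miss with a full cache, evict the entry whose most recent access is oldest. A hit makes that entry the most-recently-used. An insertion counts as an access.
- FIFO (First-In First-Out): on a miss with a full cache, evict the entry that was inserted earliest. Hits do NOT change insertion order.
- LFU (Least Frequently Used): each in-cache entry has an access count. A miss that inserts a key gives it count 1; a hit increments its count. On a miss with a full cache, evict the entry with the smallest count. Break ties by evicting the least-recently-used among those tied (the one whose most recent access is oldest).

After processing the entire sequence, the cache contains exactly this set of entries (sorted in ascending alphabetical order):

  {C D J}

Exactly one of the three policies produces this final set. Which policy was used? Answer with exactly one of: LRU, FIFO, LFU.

Simulating under each policy and comparing final sets:
  LRU: final set = {D J K} -> differs
  FIFO: final set = {D J K} -> differs
  LFU: final set = {C D J} -> MATCHES target
Only LFU produces the target set.

Answer: LFU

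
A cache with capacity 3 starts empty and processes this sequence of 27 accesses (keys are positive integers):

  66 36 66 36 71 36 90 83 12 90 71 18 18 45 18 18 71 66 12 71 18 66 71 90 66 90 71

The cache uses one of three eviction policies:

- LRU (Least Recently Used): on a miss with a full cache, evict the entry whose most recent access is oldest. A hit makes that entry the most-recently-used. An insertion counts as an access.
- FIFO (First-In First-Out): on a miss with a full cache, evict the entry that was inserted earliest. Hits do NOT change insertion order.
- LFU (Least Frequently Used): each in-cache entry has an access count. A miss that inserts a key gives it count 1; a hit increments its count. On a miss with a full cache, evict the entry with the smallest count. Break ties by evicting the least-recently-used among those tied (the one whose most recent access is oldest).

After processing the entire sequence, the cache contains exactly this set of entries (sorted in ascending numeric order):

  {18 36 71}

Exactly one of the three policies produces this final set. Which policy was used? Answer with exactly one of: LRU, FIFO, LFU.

Answer: LFU

Derivation:
Simulating under each policy and comparing final sets:
  LRU: final set = {66 71 90} -> differs
  FIFO: final set = {66 71 90} -> differs
  LFU: final set = {18 36 71} -> MATCHES target
Only LFU produces the target set.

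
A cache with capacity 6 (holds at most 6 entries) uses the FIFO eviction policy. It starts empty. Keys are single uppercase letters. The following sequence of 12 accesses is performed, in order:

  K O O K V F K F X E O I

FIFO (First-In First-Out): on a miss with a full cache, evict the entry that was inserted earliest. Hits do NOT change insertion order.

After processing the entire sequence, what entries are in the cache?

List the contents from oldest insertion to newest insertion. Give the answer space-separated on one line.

Answer: O V F X E I

Derivation:
FIFO simulation (capacity=6):
  1. access K: MISS. Cache (old->new): [K]
  2. access O: MISS. Cache (old->new): [K O]
  3. access O: HIT. Cache (old->new): [K O]
  4. access K: HIT. Cache (old->new): [K O]
  5. access V: MISS. Cache (old->new): [K O V]
  6. access F: MISS. Cache (old->new): [K O V F]
  7. access K: HIT. Cache (old->new): [K O V F]
  8. access F: HIT. Cache (old->new): [K O V F]
  9. access X: MISS. Cache (old->new): [K O V F X]
  10. access E: MISS. Cache (old->new): [K O V F X E]
  11. access O: HIT. Cache (old->new): [K O V F X E]
  12. access I: MISS, evict K. Cache (old->new): [O V F X E I]
Total: 5 hits, 7 misses, 1 evictions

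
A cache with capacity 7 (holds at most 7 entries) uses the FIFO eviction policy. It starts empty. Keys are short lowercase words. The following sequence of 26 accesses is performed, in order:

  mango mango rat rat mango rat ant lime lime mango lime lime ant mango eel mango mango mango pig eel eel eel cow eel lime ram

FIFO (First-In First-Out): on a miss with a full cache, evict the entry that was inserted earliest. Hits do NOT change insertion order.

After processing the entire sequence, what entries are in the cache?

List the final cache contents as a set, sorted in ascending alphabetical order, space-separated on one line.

FIFO simulation (capacity=7):
  1. access mango: MISS. Cache (old->new): [mango]
  2. access mango: HIT. Cache (old->new): [mango]
  3. access rat: MISS. Cache (old->new): [mango rat]
  4. access rat: HIT. Cache (old->new): [mango rat]
  5. access mango: HIT. Cache (old->new): [mango rat]
  6. access rat: HIT. Cache (old->new): [mango rat]
  7. access ant: MISS. Cache (old->new): [mango rat ant]
  8. access lime: MISS. Cache (old->new): [mango rat ant lime]
  9. access lime: HIT. Cache (old->new): [mango rat ant lime]
  10. access mango: HIT. Cache (old->new): [mango rat ant lime]
  11. access lime: HIT. Cache (old->new): [mango rat ant lime]
  12. access lime: HIT. Cache (old->new): [mango rat ant lime]
  13. access ant: HIT. Cache (old->new): [mango rat ant lime]
  14. access mango: HIT. Cache (old->new): [mango rat ant lime]
  15. access eel: MISS. Cache (old->new): [mango rat ant lime eel]
  16. access mango: HIT. Cache (old->new): [mango rat ant lime eel]
  17. access mango: HIT. Cache (old->new): [mango rat ant lime eel]
  18. access mango: HIT. Cache (old->new): [mango rat ant lime eel]
  19. access pig: MISS. Cache (old->new): [mango rat ant lime eel pig]
  20. access eel: HIT. Cache (old->new): [mango rat ant lime eel pig]
  21. access eel: HIT. Cache (old->new): [mango rat ant lime eel pig]
  22. access eel: HIT. Cache (old->new): [mango rat ant lime eel pig]
  23. access cow: MISS. Cache (old->new): [mango rat ant lime eel pig cow]
  24. access eel: HIT. Cache (old->new): [mango rat ant lime eel pig cow]
  25. access lime: HIT. Cache (old->new): [mango rat ant lime eel pig cow]
  26. access ram: MISS, evict mango. Cache (old->new): [rat ant lime eel pig cow ram]
Total: 18 hits, 8 misses, 1 evictions

Answer: ant cow eel lime pig ram rat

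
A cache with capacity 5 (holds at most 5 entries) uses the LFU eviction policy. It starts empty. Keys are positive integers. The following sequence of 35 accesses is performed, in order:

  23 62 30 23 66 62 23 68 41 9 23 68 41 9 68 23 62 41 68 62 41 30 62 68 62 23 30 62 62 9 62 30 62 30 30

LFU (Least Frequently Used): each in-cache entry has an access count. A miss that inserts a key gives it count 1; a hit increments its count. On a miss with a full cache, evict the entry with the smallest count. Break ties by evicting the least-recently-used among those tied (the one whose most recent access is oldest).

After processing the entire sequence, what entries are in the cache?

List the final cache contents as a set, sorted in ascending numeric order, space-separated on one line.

Answer: 23 30 41 62 68

Derivation:
LFU simulation (capacity=5):
  1. access 23: MISS. Cache: [23(c=1)]
  2. access 62: MISS. Cache: [23(c=1) 62(c=1)]
  3. access 30: MISS. Cache: [23(c=1) 62(c=1) 30(c=1)]
  4. access 23: HIT, count now 2. Cache: [62(c=1) 30(c=1) 23(c=2)]
  5. access 66: MISS. Cache: [62(c=1) 30(c=1) 66(c=1) 23(c=2)]
  6. access 62: HIT, count now 2. Cache: [30(c=1) 66(c=1) 23(c=2) 62(c=2)]
  7. access 23: HIT, count now 3. Cache: [30(c=1) 66(c=1) 62(c=2) 23(c=3)]
  8. access 68: MISS. Cache: [30(c=1) 66(c=1) 68(c=1) 62(c=2) 23(c=3)]
  9. access 41: MISS, evict 30(c=1). Cache: [66(c=1) 68(c=1) 41(c=1) 62(c=2) 23(c=3)]
  10. access 9: MISS, evict 66(c=1). Cache: [68(c=1) 41(c=1) 9(c=1) 62(c=2) 23(c=3)]
  11. access 23: HIT, count now 4. Cache: [68(c=1) 41(c=1) 9(c=1) 62(c=2) 23(c=4)]
  12. access 68: HIT, count now 2. Cache: [41(c=1) 9(c=1) 62(c=2) 68(c=2) 23(c=4)]
  13. access 41: HIT, count now 2. Cache: [9(c=1) 62(c=2) 68(c=2) 41(c=2) 23(c=4)]
  14. access 9: HIT, count now 2. Cache: [62(c=2) 68(c=2) 41(c=2) 9(c=2) 23(c=4)]
  15. access 68: HIT, count now 3. Cache: [62(c=2) 41(c=2) 9(c=2) 68(c=3) 23(c=4)]
  16. access 23: HIT, count now 5. Cache: [62(c=2) 41(c=2) 9(c=2) 68(c=3) 23(c=5)]
  17. access 62: HIT, count now 3. Cache: [41(c=2) 9(c=2) 68(c=3) 62(c=3) 23(c=5)]
  18. access 41: HIT, count now 3. Cache: [9(c=2) 68(c=3) 62(c=3) 41(c=3) 23(c=5)]
  19. access 68: HIT, count now 4. Cache: [9(c=2) 62(c=3) 41(c=3) 68(c=4) 23(c=5)]
  20. access 62: HIT, count now 4. Cache: [9(c=2) 41(c=3) 68(c=4) 62(c=4) 23(c=5)]
  21. access 41: HIT, count now 4. Cache: [9(c=2) 68(c=4) 62(c=4) 41(c=4) 23(c=5)]
  22. access 30: MISS, evict 9(c=2). Cache: [30(c=1) 68(c=4) 62(c=4) 41(c=4) 23(c=5)]
  23. access 62: HIT, count now 5. Cache: [30(c=1) 68(c=4) 41(c=4) 23(c=5) 62(c=5)]
  24. access 68: HIT, count now 5. Cache: [30(c=1) 41(c=4) 23(c=5) 62(c=5) 68(c=5)]
  25. access 62: HIT, count now 6. Cache: [30(c=1) 41(c=4) 23(c=5) 68(c=5) 62(c=6)]
  26. access 23: HIT, count now 6. Cache: [30(c=1) 41(c=4) 68(c=5) 62(c=6) 23(c=6)]
  27. access 30: HIT, count now 2. Cache: [30(c=2) 41(c=4) 68(c=5) 62(c=6) 23(c=6)]
  28. access 62: HIT, count now 7. Cache: [30(c=2) 41(c=4) 68(c=5) 23(c=6) 62(c=7)]
  29. access 62: HIT, count now 8. Cache: [30(c=2) 41(c=4) 68(c=5) 23(c=6) 62(c=8)]
  30. access 9: MISS, evict 30(c=2). Cache: [9(c=1) 41(c=4) 68(c=5) 23(c=6) 62(c=8)]
  31. access 62: HIT, count now 9. Cache: [9(c=1) 41(c=4) 68(c=5) 23(c=6) 62(c=9)]
  32. access 30: MISS, evict 9(c=1). Cache: [30(c=1) 41(c=4) 68(c=5) 23(c=6) 62(c=9)]
  33. access 62: HIT, count now 10. Cache: [30(c=1) 41(c=4) 68(c=5) 23(c=6) 62(c=10)]
  34. access 30: HIT, count now 2. Cache: [30(c=2) 41(c=4) 68(c=5) 23(c=6) 62(c=10)]
  35. access 30: HIT, count now 3. Cache: [30(c=3) 41(c=4) 68(c=5) 23(c=6) 62(c=10)]
Total: 25 hits, 10 misses, 5 evictions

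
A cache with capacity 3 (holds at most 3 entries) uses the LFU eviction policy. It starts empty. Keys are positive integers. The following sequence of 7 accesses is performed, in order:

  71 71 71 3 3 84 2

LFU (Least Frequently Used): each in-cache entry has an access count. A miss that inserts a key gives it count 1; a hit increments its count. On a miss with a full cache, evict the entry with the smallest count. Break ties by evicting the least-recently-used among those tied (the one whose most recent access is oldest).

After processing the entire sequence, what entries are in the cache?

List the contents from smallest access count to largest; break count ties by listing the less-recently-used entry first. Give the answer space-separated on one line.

LFU simulation (capacity=3):
  1. access 71: MISS. Cache: [71(c=1)]
  2. access 71: HIT, count now 2. Cache: [71(c=2)]
  3. access 71: HIT, count now 3. Cache: [71(c=3)]
  4. access 3: MISS. Cache: [3(c=1) 71(c=3)]
  5. access 3: HIT, count now 2. Cache: [3(c=2) 71(c=3)]
  6. access 84: MISS. Cache: [84(c=1) 3(c=2) 71(c=3)]
  7. access 2: MISS, evict 84(c=1). Cache: [2(c=1) 3(c=2) 71(c=3)]
Total: 3 hits, 4 misses, 1 evictions

Answer: 2 3 71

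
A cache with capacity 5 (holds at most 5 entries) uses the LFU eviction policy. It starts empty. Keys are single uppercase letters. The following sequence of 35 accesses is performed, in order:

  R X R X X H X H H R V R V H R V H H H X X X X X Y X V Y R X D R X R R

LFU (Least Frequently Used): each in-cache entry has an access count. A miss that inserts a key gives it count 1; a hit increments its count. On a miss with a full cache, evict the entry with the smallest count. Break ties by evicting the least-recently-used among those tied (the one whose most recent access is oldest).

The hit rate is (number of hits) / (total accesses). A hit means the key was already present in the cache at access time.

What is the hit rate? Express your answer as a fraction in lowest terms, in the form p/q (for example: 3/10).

Answer: 29/35

Derivation:
LFU simulation (capacity=5):
  1. access R: MISS. Cache: [R(c=1)]
  2. access X: MISS. Cache: [R(c=1) X(c=1)]
  3. access R: HIT, count now 2. Cache: [X(c=1) R(c=2)]
  4. access X: HIT, count now 2. Cache: [R(c=2) X(c=2)]
  5. access X: HIT, count now 3. Cache: [R(c=2) X(c=3)]
  6. access H: MISS. Cache: [H(c=1) R(c=2) X(c=3)]
  7. access X: HIT, count now 4. Cache: [H(c=1) R(c=2) X(c=4)]
  8. access H: HIT, count now 2. Cache: [R(c=2) H(c=2) X(c=4)]
  9. access H: HIT, count now 3. Cache: [R(c=2) H(c=3) X(c=4)]
  10. access R: HIT, count now 3. Cache: [H(c=3) R(c=3) X(c=4)]
  11. access V: MISS. Cache: [V(c=1) H(c=3) R(c=3) X(c=4)]
  12. access R: HIT, count now 4. Cache: [V(c=1) H(c=3) X(c=4) R(c=4)]
  13. access V: HIT, count now 2. Cache: [V(c=2) H(c=3) X(c=4) R(c=4)]
  14. access H: HIT, count now 4. Cache: [V(c=2) X(c=4) R(c=4) H(c=4)]
  15. access R: HIT, count now 5. Cache: [V(c=2) X(c=4) H(c=4) R(c=5)]
  16. access V: HIT, count now 3. Cache: [V(c=3) X(c=4) H(c=4) R(c=5)]
  17. access H: HIT, count now 5. Cache: [V(c=3) X(c=4) R(c=5) H(c=5)]
  18. access H: HIT, count now 6. Cache: [V(c=3) X(c=4) R(c=5) H(c=6)]
  19. access H: HIT, count now 7. Cache: [V(c=3) X(c=4) R(c=5) H(c=7)]
  20. access X: HIT, count now 5. Cache: [V(c=3) R(c=5) X(c=5) H(c=7)]
  21. access X: HIT, count now 6. Cache: [V(c=3) R(c=5) X(c=6) H(c=7)]
  22. access X: HIT, count now 7. Cache: [V(c=3) R(c=5) H(c=7) X(c=7)]
  23. access X: HIT, count now 8. Cache: [V(c=3) R(c=5) H(c=7) X(c=8)]
  24. access X: HIT, count now 9. Cache: [V(c=3) R(c=5) H(c=7) X(c=9)]
  25. access Y: MISS. Cache: [Y(c=1) V(c=3) R(c=5) H(c=7) X(c=9)]
  26. access X: HIT, count now 10. Cache: [Y(c=1) V(c=3) R(c=5) H(c=7) X(c=10)]
  27. access V: HIT, count now 4. Cache: [Y(c=1) V(c=4) R(c=5) H(c=7) X(c=10)]
  28. access Y: HIT, count now 2. Cache: [Y(c=2) V(c=4) R(c=5) H(c=7) X(c=10)]
  29. access R: HIT, count now 6. Cache: [Y(c=2) V(c=4) R(c=6) H(c=7) X(c=10)]
  30. access X: HIT, count now 11. Cache: [Y(c=2) V(c=4) R(c=6) H(c=7) X(c=11)]
  31. access D: MISS, evict Y(c=2). Cache: [D(c=1) V(c=4) R(c=6) H(c=7) X(c=11)]
  32. access R: HIT, count now 7. Cache: [D(c=1) V(c=4) H(c=7) R(c=7) X(c=11)]
  33. access X: HIT, count now 12. Cache: [D(c=1) V(c=4) H(c=7) R(c=7) X(c=12)]
  34. access R: HIT, count now 8. Cache: [D(c=1) V(c=4) H(c=7) R(c=8) X(c=12)]
  35. access R: HIT, count now 9. Cache: [D(c=1) V(c=4) H(c=7) R(c=9) X(c=12)]
Total: 29 hits, 6 misses, 1 evictions

Hit rate = 29/35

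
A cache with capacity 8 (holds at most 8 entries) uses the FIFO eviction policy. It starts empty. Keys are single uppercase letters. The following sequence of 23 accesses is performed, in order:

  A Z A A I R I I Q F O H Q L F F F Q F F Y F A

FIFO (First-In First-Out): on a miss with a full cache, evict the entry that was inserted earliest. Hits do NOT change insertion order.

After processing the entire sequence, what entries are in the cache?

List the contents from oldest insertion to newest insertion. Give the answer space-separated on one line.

FIFO simulation (capacity=8):
  1. access A: MISS. Cache (old->new): [A]
  2. access Z: MISS. Cache (old->new): [A Z]
  3. access A: HIT. Cache (old->new): [A Z]
  4. access A: HIT. Cache (old->new): [A Z]
  5. access I: MISS. Cache (old->new): [A Z I]
  6. access R: MISS. Cache (old->new): [A Z I R]
  7. access I: HIT. Cache (old->new): [A Z I R]
  8. access I: HIT. Cache (old->new): [A Z I R]
  9. access Q: MISS. Cache (old->new): [A Z I R Q]
  10. access F: MISS. Cache (old->new): [A Z I R Q F]
  11. access O: MISS. Cache (old->new): [A Z I R Q F O]
  12. access H: MISS. Cache (old->new): [A Z I R Q F O H]
  13. access Q: HIT. Cache (old->new): [A Z I R Q F O H]
  14. access L: MISS, evict A. Cache (old->new): [Z I R Q F O H L]
  15. access F: HIT. Cache (old->new): [Z I R Q F O H L]
  16. access F: HIT. Cache (old->new): [Z I R Q F O H L]
  17. access F: HIT. Cache (old->new): [Z I R Q F O H L]
  18. access Q: HIT. Cache (old->new): [Z I R Q F O H L]
  19. access F: HIT. Cache (old->new): [Z I R Q F O H L]
  20. access F: HIT. Cache (old->new): [Z I R Q F O H L]
  21. access Y: MISS, evict Z. Cache (old->new): [I R Q F O H L Y]
  22. access F: HIT. Cache (old->new): [I R Q F O H L Y]
  23. access A: MISS, evict I. Cache (old->new): [R Q F O H L Y A]
Total: 12 hits, 11 misses, 3 evictions

Answer: R Q F O H L Y A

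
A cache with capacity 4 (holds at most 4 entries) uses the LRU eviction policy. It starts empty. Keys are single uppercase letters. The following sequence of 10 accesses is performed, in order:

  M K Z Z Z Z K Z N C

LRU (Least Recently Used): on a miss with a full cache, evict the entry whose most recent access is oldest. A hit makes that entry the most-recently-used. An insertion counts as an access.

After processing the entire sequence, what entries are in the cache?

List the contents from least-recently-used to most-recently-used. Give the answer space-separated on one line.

LRU simulation (capacity=4):
  1. access M: MISS. Cache (LRU->MRU): [M]
  2. access K: MISS. Cache (LRU->MRU): [M K]
  3. access Z: MISS. Cache (LRU->MRU): [M K Z]
  4. access Z: HIT. Cache (LRU->MRU): [M K Z]
  5. access Z: HIT. Cache (LRU->MRU): [M K Z]
  6. access Z: HIT. Cache (LRU->MRU): [M K Z]
  7. access K: HIT. Cache (LRU->MRU): [M Z K]
  8. access Z: HIT. Cache (LRU->MRU): [M K Z]
  9. access N: MISS. Cache (LRU->MRU): [M K Z N]
  10. access C: MISS, evict M. Cache (LRU->MRU): [K Z N C]
Total: 5 hits, 5 misses, 1 evictions

Answer: K Z N C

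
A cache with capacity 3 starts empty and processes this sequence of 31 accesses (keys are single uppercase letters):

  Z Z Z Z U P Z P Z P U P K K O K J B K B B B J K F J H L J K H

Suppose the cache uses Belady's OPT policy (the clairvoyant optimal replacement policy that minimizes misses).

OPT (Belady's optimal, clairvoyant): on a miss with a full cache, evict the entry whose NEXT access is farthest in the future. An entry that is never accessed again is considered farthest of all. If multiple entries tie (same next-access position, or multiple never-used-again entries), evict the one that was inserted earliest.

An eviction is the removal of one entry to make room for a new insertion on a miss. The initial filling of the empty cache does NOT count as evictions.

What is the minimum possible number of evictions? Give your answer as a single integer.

Answer: 8

Derivation:
OPT (Belady) simulation (capacity=3):
  1. access Z: MISS. Cache: [Z]
  2. access Z: HIT. Next use of Z: step 3. Cache: [Z]
  3. access Z: HIT. Next use of Z: step 4. Cache: [Z]
  4. access Z: HIT. Next use of Z: step 7. Cache: [Z]
  5. access U: MISS. Cache: [Z U]
  6. access P: MISS. Cache: [Z U P]
  7. access Z: HIT. Next use of Z: step 9. Cache: [Z U P]
  8. access P: HIT. Next use of P: step 10. Cache: [Z U P]
  9. access Z: HIT. Next use of Z: never. Cache: [Z U P]
  10. access P: HIT. Next use of P: step 12. Cache: [Z U P]
  11. access U: HIT. Next use of U: never. Cache: [Z U P]
  12. access P: HIT. Next use of P: never. Cache: [Z U P]
  13. access K: MISS, evict Z (next use: never). Cache: [U P K]
  14. access K: HIT. Next use of K: step 16. Cache: [U P K]
  15. access O: MISS, evict U (next use: never). Cache: [P K O]
  16. access K: HIT. Next use of K: step 19. Cache: [P K O]
  17. access J: MISS, evict P (next use: never). Cache: [K O J]
  18. access B: MISS, evict O (next use: never). Cache: [K J B]
  19. access K: HIT. Next use of K: step 24. Cache: [K J B]
  20. access B: HIT. Next use of B: step 21. Cache: [K J B]
  21. access B: HIT. Next use of B: step 22. Cache: [K J B]
  22. access B: HIT. Next use of B: never. Cache: [K J B]
  23. access J: HIT. Next use of J: step 26. Cache: [K J B]
  24. access K: HIT. Next use of K: step 30. Cache: [K J B]
  25. access F: MISS, evict B (next use: never). Cache: [K J F]
  26. access J: HIT. Next use of J: step 29. Cache: [K J F]
  27. access H: MISS, evict F (next use: never). Cache: [K J H]
  28. access L: MISS, evict H (next use: step 31). Cache: [K J L]
  29. access J: HIT. Next use of J: never. Cache: [K J L]
  30. access K: HIT. Next use of K: never. Cache: [K J L]
  31. access H: MISS, evict K (next use: never). Cache: [J L H]
Total: 20 hits, 11 misses, 8 evictions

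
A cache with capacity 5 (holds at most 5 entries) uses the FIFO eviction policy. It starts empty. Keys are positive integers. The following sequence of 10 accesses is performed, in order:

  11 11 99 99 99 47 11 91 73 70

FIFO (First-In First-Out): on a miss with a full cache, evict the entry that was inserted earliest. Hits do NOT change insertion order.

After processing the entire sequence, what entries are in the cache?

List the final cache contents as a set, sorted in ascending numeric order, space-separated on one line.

FIFO simulation (capacity=5):
  1. access 11: MISS. Cache (old->new): [11]
  2. access 11: HIT. Cache (old->new): [11]
  3. access 99: MISS. Cache (old->new): [11 99]
  4. access 99: HIT. Cache (old->new): [11 99]
  5. access 99: HIT. Cache (old->new): [11 99]
  6. access 47: MISS. Cache (old->new): [11 99 47]
  7. access 11: HIT. Cache (old->new): [11 99 47]
  8. access 91: MISS. Cache (old->new): [11 99 47 91]
  9. access 73: MISS. Cache (old->new): [11 99 47 91 73]
  10. access 70: MISS, evict 11. Cache (old->new): [99 47 91 73 70]
Total: 4 hits, 6 misses, 1 evictions

Answer: 47 70 73 91 99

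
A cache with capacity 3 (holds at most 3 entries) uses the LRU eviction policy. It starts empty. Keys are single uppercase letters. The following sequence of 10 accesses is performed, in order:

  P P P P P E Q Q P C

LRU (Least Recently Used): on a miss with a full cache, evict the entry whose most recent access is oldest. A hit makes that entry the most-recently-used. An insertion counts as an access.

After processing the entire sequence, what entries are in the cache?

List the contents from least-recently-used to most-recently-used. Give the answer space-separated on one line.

Answer: Q P C

Derivation:
LRU simulation (capacity=3):
  1. access P: MISS. Cache (LRU->MRU): [P]
  2. access P: HIT. Cache (LRU->MRU): [P]
  3. access P: HIT. Cache (LRU->MRU): [P]
  4. access P: HIT. Cache (LRU->MRU): [P]
  5. access P: HIT. Cache (LRU->MRU): [P]
  6. access E: MISS. Cache (LRU->MRU): [P E]
  7. access Q: MISS. Cache (LRU->MRU): [P E Q]
  8. access Q: HIT. Cache (LRU->MRU): [P E Q]
  9. access P: HIT. Cache (LRU->MRU): [E Q P]
  10. access C: MISS, evict E. Cache (LRU->MRU): [Q P C]
Total: 6 hits, 4 misses, 1 evictions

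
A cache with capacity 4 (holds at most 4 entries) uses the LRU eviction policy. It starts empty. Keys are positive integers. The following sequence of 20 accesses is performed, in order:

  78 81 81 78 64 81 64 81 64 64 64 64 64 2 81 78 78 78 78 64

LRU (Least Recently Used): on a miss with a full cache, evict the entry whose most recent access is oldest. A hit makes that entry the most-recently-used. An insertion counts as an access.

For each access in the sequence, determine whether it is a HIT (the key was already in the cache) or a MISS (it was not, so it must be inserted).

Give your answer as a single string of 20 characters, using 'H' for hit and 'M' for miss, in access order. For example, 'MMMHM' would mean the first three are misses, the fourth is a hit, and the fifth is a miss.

LRU simulation (capacity=4):
  1. access 78: MISS. Cache (LRU->MRU): [78]
  2. access 81: MISS. Cache (LRU->MRU): [78 81]
  3. access 81: HIT. Cache (LRU->MRU): [78 81]
  4. access 78: HIT. Cache (LRU->MRU): [81 78]
  5. access 64: MISS. Cache (LRU->MRU): [81 78 64]
  6. access 81: HIT. Cache (LRU->MRU): [78 64 81]
  7. access 64: HIT. Cache (LRU->MRU): [78 81 64]
  8. access 81: HIT. Cache (LRU->MRU): [78 64 81]
  9. access 64: HIT. Cache (LRU->MRU): [78 81 64]
  10. access 64: HIT. Cache (LRU->MRU): [78 81 64]
  11. access 64: HIT. Cache (LRU->MRU): [78 81 64]
  12. access 64: HIT. Cache (LRU->MRU): [78 81 64]
  13. access 64: HIT. Cache (LRU->MRU): [78 81 64]
  14. access 2: MISS. Cache (LRU->MRU): [78 81 64 2]
  15. access 81: HIT. Cache (LRU->MRU): [78 64 2 81]
  16. access 78: HIT. Cache (LRU->MRU): [64 2 81 78]
  17. access 78: HIT. Cache (LRU->MRU): [64 2 81 78]
  18. access 78: HIT. Cache (LRU->MRU): [64 2 81 78]
  19. access 78: HIT. Cache (LRU->MRU): [64 2 81 78]
  20. access 64: HIT. Cache (LRU->MRU): [2 81 78 64]
Total: 16 hits, 4 misses, 0 evictions

Answer: MMHHMHHHHHHHHMHHHHHH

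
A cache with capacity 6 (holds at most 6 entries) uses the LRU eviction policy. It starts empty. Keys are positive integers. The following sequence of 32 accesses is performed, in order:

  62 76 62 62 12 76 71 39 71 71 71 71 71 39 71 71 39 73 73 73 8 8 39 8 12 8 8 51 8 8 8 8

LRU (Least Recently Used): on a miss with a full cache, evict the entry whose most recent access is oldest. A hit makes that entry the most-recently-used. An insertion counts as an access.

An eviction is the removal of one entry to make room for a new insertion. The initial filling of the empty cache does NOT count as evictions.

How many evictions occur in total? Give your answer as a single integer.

LRU simulation (capacity=6):
  1. access 62: MISS. Cache (LRU->MRU): [62]
  2. access 76: MISS. Cache (LRU->MRU): [62 76]
  3. access 62: HIT. Cache (LRU->MRU): [76 62]
  4. access 62: HIT. Cache (LRU->MRU): [76 62]
  5. access 12: MISS. Cache (LRU->MRU): [76 62 12]
  6. access 76: HIT. Cache (LRU->MRU): [62 12 76]
  7. access 71: MISS. Cache (LRU->MRU): [62 12 76 71]
  8. access 39: MISS. Cache (LRU->MRU): [62 12 76 71 39]
  9. access 71: HIT. Cache (LRU->MRU): [62 12 76 39 71]
  10. access 71: HIT. Cache (LRU->MRU): [62 12 76 39 71]
  11. access 71: HIT. Cache (LRU->MRU): [62 12 76 39 71]
  12. access 71: HIT. Cache (LRU->MRU): [62 12 76 39 71]
  13. access 71: HIT. Cache (LRU->MRU): [62 12 76 39 71]
  14. access 39: HIT. Cache (LRU->MRU): [62 12 76 71 39]
  15. access 71: HIT. Cache (LRU->MRU): [62 12 76 39 71]
  16. access 71: HIT. Cache (LRU->MRU): [62 12 76 39 71]
  17. access 39: HIT. Cache (LRU->MRU): [62 12 76 71 39]
  18. access 73: MISS. Cache (LRU->MRU): [62 12 76 71 39 73]
  19. access 73: HIT. Cache (LRU->MRU): [62 12 76 71 39 73]
  20. access 73: HIT. Cache (LRU->MRU): [62 12 76 71 39 73]
  21. access 8: MISS, evict 62. Cache (LRU->MRU): [12 76 71 39 73 8]
  22. access 8: HIT. Cache (LRU->MRU): [12 76 71 39 73 8]
  23. access 39: HIT. Cache (LRU->MRU): [12 76 71 73 8 39]
  24. access 8: HIT. Cache (LRU->MRU): [12 76 71 73 39 8]
  25. access 12: HIT. Cache (LRU->MRU): [76 71 73 39 8 12]
  26. access 8: HIT. Cache (LRU->MRU): [76 71 73 39 12 8]
  27. access 8: HIT. Cache (LRU->MRU): [76 71 73 39 12 8]
  28. access 51: MISS, evict 76. Cache (LRU->MRU): [71 73 39 12 8 51]
  29. access 8: HIT. Cache (LRU->MRU): [71 73 39 12 51 8]
  30. access 8: HIT. Cache (LRU->MRU): [71 73 39 12 51 8]
  31. access 8: HIT. Cache (LRU->MRU): [71 73 39 12 51 8]
  32. access 8: HIT. Cache (LRU->MRU): [71 73 39 12 51 8]
Total: 24 hits, 8 misses, 2 evictions

Answer: 2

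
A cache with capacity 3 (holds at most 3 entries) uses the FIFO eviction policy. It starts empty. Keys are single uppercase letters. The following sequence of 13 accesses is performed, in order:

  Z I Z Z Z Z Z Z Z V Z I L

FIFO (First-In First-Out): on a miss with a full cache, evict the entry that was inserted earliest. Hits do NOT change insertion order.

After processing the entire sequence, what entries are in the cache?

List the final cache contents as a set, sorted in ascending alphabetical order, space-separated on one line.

FIFO simulation (capacity=3):
  1. access Z: MISS. Cache (old->new): [Z]
  2. access I: MISS. Cache (old->new): [Z I]
  3. access Z: HIT. Cache (old->new): [Z I]
  4. access Z: HIT. Cache (old->new): [Z I]
  5. access Z: HIT. Cache (old->new): [Z I]
  6. access Z: HIT. Cache (old->new): [Z I]
  7. access Z: HIT. Cache (old->new): [Z I]
  8. access Z: HIT. Cache (old->new): [Z I]
  9. access Z: HIT. Cache (old->new): [Z I]
  10. access V: MISS. Cache (old->new): [Z I V]
  11. access Z: HIT. Cache (old->new): [Z I V]
  12. access I: HIT. Cache (old->new): [Z I V]
  13. access L: MISS, evict Z. Cache (old->new): [I V L]
Total: 9 hits, 4 misses, 1 evictions

Answer: I L V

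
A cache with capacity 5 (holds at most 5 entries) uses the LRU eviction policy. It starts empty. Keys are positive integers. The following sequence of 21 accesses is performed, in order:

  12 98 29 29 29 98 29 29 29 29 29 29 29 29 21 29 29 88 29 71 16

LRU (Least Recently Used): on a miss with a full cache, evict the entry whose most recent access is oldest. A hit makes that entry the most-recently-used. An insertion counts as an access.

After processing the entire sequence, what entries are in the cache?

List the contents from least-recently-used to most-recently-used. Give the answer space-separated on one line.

Answer: 21 88 29 71 16

Derivation:
LRU simulation (capacity=5):
  1. access 12: MISS. Cache (LRU->MRU): [12]
  2. access 98: MISS. Cache (LRU->MRU): [12 98]
  3. access 29: MISS. Cache (LRU->MRU): [12 98 29]
  4. access 29: HIT. Cache (LRU->MRU): [12 98 29]
  5. access 29: HIT. Cache (LRU->MRU): [12 98 29]
  6. access 98: HIT. Cache (LRU->MRU): [12 29 98]
  7. access 29: HIT. Cache (LRU->MRU): [12 98 29]
  8. access 29: HIT. Cache (LRU->MRU): [12 98 29]
  9. access 29: HIT. Cache (LRU->MRU): [12 98 29]
  10. access 29: HIT. Cache (LRU->MRU): [12 98 29]
  11. access 29: HIT. Cache (LRU->MRU): [12 98 29]
  12. access 29: HIT. Cache (LRU->MRU): [12 98 29]
  13. access 29: HIT. Cache (LRU->MRU): [12 98 29]
  14. access 29: HIT. Cache (LRU->MRU): [12 98 29]
  15. access 21: MISS. Cache (LRU->MRU): [12 98 29 21]
  16. access 29: HIT. Cache (LRU->MRU): [12 98 21 29]
  17. access 29: HIT. Cache (LRU->MRU): [12 98 21 29]
  18. access 88: MISS. Cache (LRU->MRU): [12 98 21 29 88]
  19. access 29: HIT. Cache (LRU->MRU): [12 98 21 88 29]
  20. access 71: MISS, evict 12. Cache (LRU->MRU): [98 21 88 29 71]
  21. access 16: MISS, evict 98. Cache (LRU->MRU): [21 88 29 71 16]
Total: 14 hits, 7 misses, 2 evictions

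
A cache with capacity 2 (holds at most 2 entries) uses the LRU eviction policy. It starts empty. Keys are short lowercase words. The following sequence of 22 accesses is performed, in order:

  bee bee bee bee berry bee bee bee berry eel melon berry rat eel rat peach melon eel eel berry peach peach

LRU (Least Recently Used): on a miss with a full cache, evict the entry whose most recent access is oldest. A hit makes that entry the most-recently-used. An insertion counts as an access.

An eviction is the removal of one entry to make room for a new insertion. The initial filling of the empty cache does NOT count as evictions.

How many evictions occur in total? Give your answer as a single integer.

LRU simulation (capacity=2):
  1. access bee: MISS. Cache (LRU->MRU): [bee]
  2. access bee: HIT. Cache (LRU->MRU): [bee]
  3. access bee: HIT. Cache (LRU->MRU): [bee]
  4. access bee: HIT. Cache (LRU->MRU): [bee]
  5. access berry: MISS. Cache (LRU->MRU): [bee berry]
  6. access bee: HIT. Cache (LRU->MRU): [berry bee]
  7. access bee: HIT. Cache (LRU->MRU): [berry bee]
  8. access bee: HIT. Cache (LRU->MRU): [berry bee]
  9. access berry: HIT. Cache (LRU->MRU): [bee berry]
  10. access eel: MISS, evict bee. Cache (LRU->MRU): [berry eel]
  11. access melon: MISS, evict berry. Cache (LRU->MRU): [eel melon]
  12. access berry: MISS, evict eel. Cache (LRU->MRU): [melon berry]
  13. access rat: MISS, evict melon. Cache (LRU->MRU): [berry rat]
  14. access eel: MISS, evict berry. Cache (LRU->MRU): [rat eel]
  15. access rat: HIT. Cache (LRU->MRU): [eel rat]
  16. access peach: MISS, evict eel. Cache (LRU->MRU): [rat peach]
  17. access melon: MISS, evict rat. Cache (LRU->MRU): [peach melon]
  18. access eel: MISS, evict peach. Cache (LRU->MRU): [melon eel]
  19. access eel: HIT. Cache (LRU->MRU): [melon eel]
  20. access berry: MISS, evict melon. Cache (LRU->MRU): [eel berry]
  21. access peach: MISS, evict eel. Cache (LRU->MRU): [berry peach]
  22. access peach: HIT. Cache (LRU->MRU): [berry peach]
Total: 10 hits, 12 misses, 10 evictions

Answer: 10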